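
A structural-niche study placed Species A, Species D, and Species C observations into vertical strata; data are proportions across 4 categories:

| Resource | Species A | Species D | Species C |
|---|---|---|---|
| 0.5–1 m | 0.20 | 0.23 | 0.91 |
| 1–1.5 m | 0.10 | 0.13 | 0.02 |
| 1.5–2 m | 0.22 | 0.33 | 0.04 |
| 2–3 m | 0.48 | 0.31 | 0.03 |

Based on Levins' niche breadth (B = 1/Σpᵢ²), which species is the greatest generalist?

Σp_Aᵢ² = 0.20² + 0.10² + 0.22² + 0.48² = 0.0400 + 0.0100 + 0.0484 + 0.2304 = 0.3288
B_A = 1 / 0.3288 = 3.0414
Σp_Dᵢ² = 0.23² + 0.13² + 0.33² + 0.31² = 0.0529 + 0.0169 + 0.1089 + 0.0961 = 0.2748
B_D = 1 / 0.2748 = 3.6390
Σp_Cᵢ² = 0.91² + 0.02² + 0.04² + 0.03² = 0.8281 + 0.0004 + 0.0016 + 0.0009 = 0.8310
B_C = 1 / 0.8310 = 1.2034
Highest B → broadest niche (most generalist): Species D (B = 3.64).

Species D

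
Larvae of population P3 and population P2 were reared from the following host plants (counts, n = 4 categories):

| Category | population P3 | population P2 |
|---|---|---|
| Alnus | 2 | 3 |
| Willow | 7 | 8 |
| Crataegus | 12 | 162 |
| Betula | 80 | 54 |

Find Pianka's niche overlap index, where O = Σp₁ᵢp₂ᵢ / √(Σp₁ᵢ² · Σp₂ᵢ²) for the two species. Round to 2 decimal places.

Proportions for population P3 (n=101): 2/101=0.0198, 7/101=0.0693, 12/101=0.1188, 80/101=0.7921
Proportions for population P2 (n=227): 3/227=0.0132, 8/227=0.0352, 162/227=0.7137, 54/227=0.2379
Σ p₁ᵢp₂ᵢ = 0.000261 + 0.002439 + 0.084788 + 0.188441 = 0.275929
Σp_1ᵢ² = 0.0198² + 0.0693² + 0.1188² + 0.7921² = 0.000392 + 0.004802 + 0.014113 + 0.627422 = 0.646729
Σp_2ᵢ² = 0.0132² + 0.0352² + 0.7137² + 0.2379² = 0.000174 + 0.001239 + 0.509368 + 0.056596 = 0.567377
O = 0.275929 / √(0.646729 × 0.567377) = 0.275929 / 0.6057550 = 0.4555

0.46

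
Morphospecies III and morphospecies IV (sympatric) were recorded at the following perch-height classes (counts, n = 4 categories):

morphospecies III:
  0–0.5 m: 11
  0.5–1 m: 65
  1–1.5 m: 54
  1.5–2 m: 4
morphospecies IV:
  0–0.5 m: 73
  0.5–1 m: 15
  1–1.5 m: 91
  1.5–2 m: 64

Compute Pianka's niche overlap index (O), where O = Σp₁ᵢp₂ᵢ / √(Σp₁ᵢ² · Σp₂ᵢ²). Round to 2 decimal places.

0.61

Proportions for morphospecies III (n=134): 11/134=0.0821, 65/134=0.4851, 54/134=0.4030, 4/134=0.0299
Proportions for morphospecies IV (n=243): 73/243=0.3004, 15/243=0.0617, 91/243=0.3745, 64/243=0.2634
Σ p₁ᵢp₂ᵢ = 0.024663 + 0.029931 + 0.150924 + 0.007876 = 0.213394
Σp_1ᵢ² = 0.0821² + 0.4851² + 0.4030² + 0.0299² = 0.006740 + 0.235322 + 0.162409 + 0.000894 = 0.405365
Σp_2ᵢ² = 0.3004² + 0.0617² + 0.3745² + 0.2634² = 0.090240 + 0.003807 + 0.140250 + 0.069380 = 0.303677
O = 0.213394 / √(0.405365 × 0.303677) = 0.213394 / 0.3508561 = 0.6082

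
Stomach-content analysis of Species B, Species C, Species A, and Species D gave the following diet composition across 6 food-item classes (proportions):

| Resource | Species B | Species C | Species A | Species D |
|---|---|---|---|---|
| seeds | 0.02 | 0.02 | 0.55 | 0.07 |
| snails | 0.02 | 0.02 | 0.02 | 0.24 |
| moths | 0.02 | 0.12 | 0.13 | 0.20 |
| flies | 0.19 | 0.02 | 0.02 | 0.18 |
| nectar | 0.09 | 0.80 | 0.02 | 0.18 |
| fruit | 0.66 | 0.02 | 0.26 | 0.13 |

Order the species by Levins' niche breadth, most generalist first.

Species D > Species A > Species B > Species C

Σp_Bᵢ² = 0.02² + 0.02² + 0.02² + 0.19² + 0.09² + 0.66² = 0.0004 + 0.0004 + 0.0004 + 0.0361 + 0.0081 + 0.4356 = 0.4810
B_B = 1 / 0.4810 = 2.0790
Σp_Cᵢ² = 0.02² + 0.02² + 0.12² + 0.02² + 0.80² + 0.02² = 0.0004 + 0.0004 + 0.0144 + 0.0004 + 0.6400 + 0.0004 = 0.6560
B_C = 1 / 0.6560 = 1.5244
Σp_Aᵢ² = 0.55² + 0.02² + 0.13² + 0.02² + 0.02² + 0.26² = 0.3025 + 0.0004 + 0.0169 + 0.0004 + 0.0004 + 0.0676 = 0.3882
B_A = 1 / 0.3882 = 2.5760
Σp_Dᵢ² = 0.07² + 0.24² + 0.20² + 0.18² + 0.18² + 0.13² = 0.0049 + 0.0576 + 0.0400 + 0.0324 + 0.0324 + 0.0169 = 0.1842
B_D = 1 / 0.1842 = 5.4289
Ranking by B (broadest → narrowest): Species D (5.43) > Species A (2.58) > Species B (2.08) > Species C (1.52)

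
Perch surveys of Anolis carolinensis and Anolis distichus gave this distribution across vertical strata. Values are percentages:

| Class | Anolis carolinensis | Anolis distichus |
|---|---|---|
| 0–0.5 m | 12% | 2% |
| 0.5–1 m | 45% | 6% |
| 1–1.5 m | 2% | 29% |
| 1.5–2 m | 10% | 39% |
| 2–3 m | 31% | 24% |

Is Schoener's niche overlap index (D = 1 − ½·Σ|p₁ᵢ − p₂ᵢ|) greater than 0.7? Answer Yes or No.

No

Convert percentages to proportions (divide by 100).
Σ|p₁ᵢ − p₂ᵢ| = 0.10 + 0.39 + 0.27 + 0.29 + 0.07 = 1.12
D = 1 − ½ × 1.12 = 1 − 0.560 = 0.4400
D = 0.4400 < 0.7 → No.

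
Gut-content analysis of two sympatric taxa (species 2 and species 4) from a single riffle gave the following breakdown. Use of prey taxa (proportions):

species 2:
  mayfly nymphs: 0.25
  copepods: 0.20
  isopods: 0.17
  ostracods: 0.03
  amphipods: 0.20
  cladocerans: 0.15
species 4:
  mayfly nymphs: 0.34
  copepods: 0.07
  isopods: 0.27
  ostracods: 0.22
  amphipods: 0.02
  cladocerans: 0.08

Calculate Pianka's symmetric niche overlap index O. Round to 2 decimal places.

Σ p₁ᵢp₂ᵢ = 0.0850 + 0.0140 + 0.0459 + 0.0066 + 0.0040 + 0.0120 = 0.1675
Σp_1ᵢ² = 0.25² + 0.20² + 0.17² + 0.03² + 0.20² + 0.15² = 0.0625 + 0.0400 + 0.0289 + 0.0009 + 0.0400 + 0.0225 = 0.1948
Σp_2ᵢ² = 0.34² + 0.07² + 0.27² + 0.22² + 0.02² + 0.08² = 0.1156 + 0.0049 + 0.0729 + 0.0484 + 0.0004 + 0.0064 = 0.2486
O = 0.1675 / √(0.1948 × 0.2486) = 0.1675 / 0.22006 = 0.7612

0.76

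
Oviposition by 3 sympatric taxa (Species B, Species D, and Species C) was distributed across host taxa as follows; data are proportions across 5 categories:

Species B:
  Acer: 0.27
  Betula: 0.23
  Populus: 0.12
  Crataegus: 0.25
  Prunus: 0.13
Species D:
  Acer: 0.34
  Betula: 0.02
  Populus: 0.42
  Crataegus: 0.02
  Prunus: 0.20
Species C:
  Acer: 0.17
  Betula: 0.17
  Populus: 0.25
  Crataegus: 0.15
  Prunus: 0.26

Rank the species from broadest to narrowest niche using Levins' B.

Species C > Species B > Species D

Σp_Bᵢ² = 0.27² + 0.23² + 0.12² + 0.25² + 0.13² = 0.0729 + 0.0529 + 0.0144 + 0.0625 + 0.0169 = 0.2196
B_B = 1 / 0.2196 = 4.5537
Σp_Dᵢ² = 0.34² + 0.02² + 0.42² + 0.02² + 0.20² = 0.1156 + 0.0004 + 0.1764 + 0.0004 + 0.0400 = 0.3328
B_D = 1 / 0.3328 = 3.0048
Σp_Cᵢ² = 0.17² + 0.17² + 0.25² + 0.15² + 0.26² = 0.0289 + 0.0289 + 0.0625 + 0.0225 + 0.0676 = 0.2104
B_C = 1 / 0.2104 = 4.7529
Ranking by B (broadest → narrowest): Species C (4.75) > Species B (4.55) > Species D (3.00)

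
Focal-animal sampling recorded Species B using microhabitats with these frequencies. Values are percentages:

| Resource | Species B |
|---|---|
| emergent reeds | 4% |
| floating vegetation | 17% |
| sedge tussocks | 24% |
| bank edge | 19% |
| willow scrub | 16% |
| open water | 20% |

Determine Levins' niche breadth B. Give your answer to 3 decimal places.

5.269

Convert percentages to proportions (divide by 100).
Σpᵢ² = 0.04² + 0.17² + 0.24² + 0.19² + 0.16² + 0.20² = 0.0016 + 0.0289 + 0.0576 + 0.0361 + 0.0256 + 0.0400 = 0.1898
B = 1 / 0.1898 = 5.26870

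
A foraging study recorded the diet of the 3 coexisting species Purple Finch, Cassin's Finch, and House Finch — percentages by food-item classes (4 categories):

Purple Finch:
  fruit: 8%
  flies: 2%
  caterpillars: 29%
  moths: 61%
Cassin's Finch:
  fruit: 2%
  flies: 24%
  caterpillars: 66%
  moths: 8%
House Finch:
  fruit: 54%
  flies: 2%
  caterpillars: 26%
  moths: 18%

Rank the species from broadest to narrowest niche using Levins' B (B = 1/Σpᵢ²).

House Finch > Purple Finch > Cassin's Finch

Convert percentages to proportions (divide by 100).
Σp_Purpᵢ² = 0.08² + 0.02² + 0.29² + 0.61² = 0.0064 + 0.0004 + 0.0841 + 0.3721 = 0.4630
B_Purp = 1 / 0.4630 = 2.1598
Σp_Cassᵢ² = 0.02² + 0.24² + 0.66² + 0.08² = 0.0004 + 0.0576 + 0.4356 + 0.0064 = 0.5000
B_Cass = 1 / 0.5000 = 2.0000
Σp_Housᵢ² = 0.54² + 0.02² + 0.26² + 0.18² = 0.2916 + 0.0004 + 0.0676 + 0.0324 = 0.3920
B_Hous = 1 / 0.3920 = 2.5510
Ranking by B (broadest → narrowest): House Finch (2.55) > Purple Finch (2.16) > Cassin's Finch (2.00)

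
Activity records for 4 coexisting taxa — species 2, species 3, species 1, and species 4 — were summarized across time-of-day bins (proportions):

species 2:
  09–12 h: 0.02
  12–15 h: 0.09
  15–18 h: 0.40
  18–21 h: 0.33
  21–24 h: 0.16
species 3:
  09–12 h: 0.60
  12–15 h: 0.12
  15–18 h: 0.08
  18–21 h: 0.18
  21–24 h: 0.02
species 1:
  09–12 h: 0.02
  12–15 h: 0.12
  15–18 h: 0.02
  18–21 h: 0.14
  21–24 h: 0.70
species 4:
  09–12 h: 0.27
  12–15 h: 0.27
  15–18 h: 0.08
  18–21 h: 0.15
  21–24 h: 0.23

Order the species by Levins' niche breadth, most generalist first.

Σp_2ᵢ² = 0.02² + 0.09² + 0.40² + 0.33² + 0.16² = 0.0004 + 0.0081 + 0.1600 + 0.1089 + 0.0256 = 0.3030
B_2 = 1 / 0.3030 = 3.3003
Σp_3ᵢ² = 0.60² + 0.12² + 0.08² + 0.18² + 0.02² = 0.3600 + 0.0144 + 0.0064 + 0.0324 + 0.0004 = 0.4136
B_3 = 1 / 0.4136 = 2.4178
Σp_1ᵢ² = 0.02² + 0.12² + 0.02² + 0.14² + 0.70² = 0.0004 + 0.0144 + 0.0004 + 0.0196 + 0.4900 = 0.5248
B_1 = 1 / 0.5248 = 1.9055
Σp_4ᵢ² = 0.27² + 0.27² + 0.08² + 0.15² + 0.23² = 0.0729 + 0.0729 + 0.0064 + 0.0225 + 0.0529 = 0.2276
B_4 = 1 / 0.2276 = 4.3937
Ranking by B (broadest → narrowest): species 4 (4.39) > species 2 (3.30) > species 3 (2.42) > species 1 (1.91)

species 4 > species 2 > species 3 > species 1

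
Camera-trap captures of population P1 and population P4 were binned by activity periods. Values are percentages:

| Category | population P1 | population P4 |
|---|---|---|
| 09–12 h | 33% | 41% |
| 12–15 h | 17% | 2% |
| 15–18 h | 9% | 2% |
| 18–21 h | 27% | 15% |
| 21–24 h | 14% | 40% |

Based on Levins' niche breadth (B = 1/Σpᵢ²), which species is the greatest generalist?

population P1

Convert percentages to proportions (divide by 100).
Σp_P1ᵢ² = 0.33² + 0.17² + 0.09² + 0.27² + 0.14² = 0.1089 + 0.0289 + 0.0081 + 0.0729 + 0.0196 = 0.2384
B_P1 = 1 / 0.2384 = 4.1946
Σp_P4ᵢ² = 0.41² + 0.02² + 0.02² + 0.15² + 0.40² = 0.1681 + 0.0004 + 0.0004 + 0.0225 + 0.1600 = 0.3514
B_P4 = 1 / 0.3514 = 2.8458
Highest B → broadest niche (most generalist): population P1 (B = 4.19).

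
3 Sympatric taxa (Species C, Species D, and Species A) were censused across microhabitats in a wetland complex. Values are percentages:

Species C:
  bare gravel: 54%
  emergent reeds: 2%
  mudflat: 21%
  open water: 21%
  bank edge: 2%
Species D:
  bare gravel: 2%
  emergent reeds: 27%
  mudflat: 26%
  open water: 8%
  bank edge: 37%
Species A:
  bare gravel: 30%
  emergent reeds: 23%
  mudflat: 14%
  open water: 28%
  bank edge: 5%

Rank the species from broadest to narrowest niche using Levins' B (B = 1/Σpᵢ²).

Convert percentages to proportions (divide by 100).
Σp_Cᵢ² = 0.54² + 0.02² + 0.21² + 0.21² + 0.02² = 0.2916 + 0.0004 + 0.0441 + 0.0441 + 0.0004 = 0.3806
B_C = 1 / 0.3806 = 2.6274
Σp_Dᵢ² = 0.02² + 0.27² + 0.26² + 0.08² + 0.37² = 0.0004 + 0.0729 + 0.0676 + 0.0064 + 0.1369 = 0.2842
B_D = 1 / 0.2842 = 3.5186
Σp_Aᵢ² = 0.30² + 0.23² + 0.14² + 0.28² + 0.05² = 0.0900 + 0.0529 + 0.0196 + 0.0784 + 0.0025 = 0.2434
B_A = 1 / 0.2434 = 4.1085
Ranking by B (broadest → narrowest): Species A (4.11) > Species D (3.52) > Species C (2.63)

Species A > Species D > Species C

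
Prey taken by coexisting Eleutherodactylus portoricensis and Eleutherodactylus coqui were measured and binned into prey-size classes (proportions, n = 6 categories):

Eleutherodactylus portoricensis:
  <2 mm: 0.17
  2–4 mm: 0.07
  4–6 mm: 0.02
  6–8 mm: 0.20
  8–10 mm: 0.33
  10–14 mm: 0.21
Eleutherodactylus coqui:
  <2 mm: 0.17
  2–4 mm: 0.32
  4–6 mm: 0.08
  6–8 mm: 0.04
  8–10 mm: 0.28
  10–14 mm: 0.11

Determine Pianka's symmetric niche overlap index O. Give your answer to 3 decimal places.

Σ p₁ᵢp₂ᵢ = 0.0289 + 0.0224 + 0.0016 + 0.0080 + 0.0924 + 0.0231 = 0.1764
Σp_1ᵢ² = 0.17² + 0.07² + 0.02² + 0.20² + 0.33² + 0.21² = 0.0289 + 0.0049 + 0.0004 + 0.0400 + 0.1089 + 0.0441 = 0.2272
Σp_2ᵢ² = 0.17² + 0.32² + 0.08² + 0.04² + 0.28² + 0.11² = 0.0289 + 0.1024 + 0.0064 + 0.0016 + 0.0784 + 0.0121 = 0.2298
O = 0.1764 / √(0.2272 × 0.2298) = 0.1764 / 0.228496 = 0.77200

0.772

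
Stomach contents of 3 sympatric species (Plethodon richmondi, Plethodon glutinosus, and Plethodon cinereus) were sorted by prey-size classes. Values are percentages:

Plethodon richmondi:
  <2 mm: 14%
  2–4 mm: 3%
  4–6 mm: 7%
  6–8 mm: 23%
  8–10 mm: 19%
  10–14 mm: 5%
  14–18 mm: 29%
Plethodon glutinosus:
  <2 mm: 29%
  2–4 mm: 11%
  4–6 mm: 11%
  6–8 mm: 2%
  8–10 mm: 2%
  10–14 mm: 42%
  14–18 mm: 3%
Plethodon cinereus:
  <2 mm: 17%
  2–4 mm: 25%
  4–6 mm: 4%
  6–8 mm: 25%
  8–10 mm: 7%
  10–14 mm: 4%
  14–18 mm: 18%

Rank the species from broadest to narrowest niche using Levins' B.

Plethodon cinereus > Plethodon richmondi > Plethodon glutinosus

Convert percentages to proportions (divide by 100).
Σp_richᵢ² = 0.14² + 0.03² + 0.07² + 0.23² + 0.19² + 0.05² + 0.29² = 0.0196 + 0.0009 + 0.0049 + 0.0529 + 0.0361 + 0.0025 + 0.0841 = 0.2010
B_rich = 1 / 0.2010 = 4.9751
Σp_glutᵢ² = 0.29² + 0.11² + 0.11² + 0.02² + 0.02² + 0.42² + 0.03² = 0.0841 + 0.0121 + 0.0121 + 0.0004 + 0.0004 + 0.1764 + 0.0009 = 0.2864
B_glut = 1 / 0.2864 = 3.4916
Σp_cineᵢ² = 0.17² + 0.25² + 0.04² + 0.25² + 0.07² + 0.04² + 0.18² = 0.0289 + 0.0625 + 0.0016 + 0.0625 + 0.0049 + 0.0016 + 0.0324 = 0.1944
B_cine = 1 / 0.1944 = 5.1440
Ranking by B (broadest → narrowest): Plethodon cinereus (5.14) > Plethodon richmondi (4.98) > Plethodon glutinosus (3.49)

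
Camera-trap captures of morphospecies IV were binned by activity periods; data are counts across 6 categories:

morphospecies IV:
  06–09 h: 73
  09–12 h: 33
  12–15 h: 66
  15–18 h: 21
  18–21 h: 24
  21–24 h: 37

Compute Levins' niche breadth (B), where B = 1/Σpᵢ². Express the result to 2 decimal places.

Proportions for morphospecies IV (n=254): 73/254=0.2874, 33/254=0.1299, 66/254=0.2598, 21/254=0.0827, 24/254=0.0945, 37/254=0.1457
Σpᵢ² = 0.2874² + 0.1299² + 0.2598² + 0.0827² + 0.0945² + 0.1457² = 0.082599 + 0.016874 + 0.067496 + 0.006839 + 0.008930 + 0.021228 = 0.203966
B = 1 / 0.203966 = 4.9028

4.90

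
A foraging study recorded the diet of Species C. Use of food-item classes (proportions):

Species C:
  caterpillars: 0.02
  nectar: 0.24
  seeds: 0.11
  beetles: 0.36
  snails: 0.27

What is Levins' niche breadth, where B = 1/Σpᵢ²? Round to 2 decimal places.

3.67

Σpᵢ² = 0.02² + 0.24² + 0.11² + 0.36² + 0.27² = 0.0004 + 0.0576 + 0.0121 + 0.1296 + 0.0729 = 0.2726
B = 1 / 0.2726 = 3.6684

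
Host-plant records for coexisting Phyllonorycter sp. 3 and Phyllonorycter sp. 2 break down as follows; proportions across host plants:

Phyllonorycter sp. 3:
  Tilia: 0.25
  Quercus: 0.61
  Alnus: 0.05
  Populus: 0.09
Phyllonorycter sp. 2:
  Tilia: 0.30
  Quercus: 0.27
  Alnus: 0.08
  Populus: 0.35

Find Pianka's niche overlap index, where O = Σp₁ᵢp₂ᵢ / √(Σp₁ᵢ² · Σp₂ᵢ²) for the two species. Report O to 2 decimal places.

Σ p₁ᵢp₂ᵢ = 0.0750 + 0.1647 + 0.0040 + 0.0315 = 0.2752
Σp_1ᵢ² = 0.25² + 0.61² + 0.05² + 0.09² = 0.0625 + 0.3721 + 0.0025 + 0.0081 = 0.4452
Σp_2ᵢ² = 0.30² + 0.27² + 0.08² + 0.35² = 0.0900 + 0.0729 + 0.0064 + 0.1225 = 0.2918
O = 0.2752 / √(0.4452 × 0.2918) = 0.2752 / 0.36043 = 0.7635

0.76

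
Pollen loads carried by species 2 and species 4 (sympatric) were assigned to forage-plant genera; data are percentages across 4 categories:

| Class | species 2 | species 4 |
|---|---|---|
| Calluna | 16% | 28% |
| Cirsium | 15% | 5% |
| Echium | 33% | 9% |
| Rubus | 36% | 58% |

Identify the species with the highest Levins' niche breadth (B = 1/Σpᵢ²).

species 2

Convert percentages to proportions (divide by 100).
Σp_2ᵢ² = 0.16² + 0.15² + 0.33² + 0.36² = 0.0256 + 0.0225 + 0.1089 + 0.1296 = 0.2866
B_2 = 1 / 0.2866 = 3.4892
Σp_4ᵢ² = 0.28² + 0.05² + 0.09² + 0.58² = 0.0784 + 0.0025 + 0.0081 + 0.3364 = 0.4254
B_4 = 1 / 0.4254 = 2.3507
Highest B → broadest niche (most generalist): species 2 (B = 3.49).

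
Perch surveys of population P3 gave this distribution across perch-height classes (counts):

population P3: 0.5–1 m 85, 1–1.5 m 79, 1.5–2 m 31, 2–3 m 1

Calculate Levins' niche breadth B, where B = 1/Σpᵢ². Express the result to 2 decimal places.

2.66

Proportions for population P3 (n=196): 85/196=0.4337, 79/196=0.4031, 31/196=0.1582, 1/196=0.0051
Σpᵢ² = 0.4337² + 0.4031² + 0.1582² + 0.0051² = 0.188096 + 0.162490 + 0.025027 + 0.000026 = 0.375639
B = 1 / 0.375639 = 2.6621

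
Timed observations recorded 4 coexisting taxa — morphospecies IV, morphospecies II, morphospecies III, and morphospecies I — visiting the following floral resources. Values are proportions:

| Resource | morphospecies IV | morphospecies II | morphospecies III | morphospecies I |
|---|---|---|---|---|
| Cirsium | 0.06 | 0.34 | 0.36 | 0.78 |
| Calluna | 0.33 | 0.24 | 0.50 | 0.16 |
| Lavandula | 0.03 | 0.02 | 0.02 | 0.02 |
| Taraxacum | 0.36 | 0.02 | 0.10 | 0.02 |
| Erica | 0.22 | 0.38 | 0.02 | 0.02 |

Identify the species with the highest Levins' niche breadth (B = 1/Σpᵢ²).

morphospecies IV

Σp_IVᵢ² = 0.06² + 0.33² + 0.03² + 0.36² + 0.22² = 0.0036 + 0.1089 + 0.0009 + 0.1296 + 0.0484 = 0.2914
B_IV = 1 / 0.2914 = 3.4317
Σp_IIᵢ² = 0.34² + 0.24² + 0.02² + 0.02² + 0.38² = 0.1156 + 0.0576 + 0.0004 + 0.0004 + 0.1444 = 0.3184
B_II = 1 / 0.3184 = 3.1407
Σp_IIIᵢ² = 0.36² + 0.50² + 0.02² + 0.10² + 0.02² = 0.1296 + 0.2500 + 0.0004 + 0.0100 + 0.0004 = 0.3904
B_III = 1 / 0.3904 = 2.5615
Σp_Iᵢ² = 0.78² + 0.16² + 0.02² + 0.02² + 0.02² = 0.6084 + 0.0256 + 0.0004 + 0.0004 + 0.0004 = 0.6352
B_I = 1 / 0.6352 = 1.5743
Highest B → broadest niche (most generalist): morphospecies IV (B = 3.43).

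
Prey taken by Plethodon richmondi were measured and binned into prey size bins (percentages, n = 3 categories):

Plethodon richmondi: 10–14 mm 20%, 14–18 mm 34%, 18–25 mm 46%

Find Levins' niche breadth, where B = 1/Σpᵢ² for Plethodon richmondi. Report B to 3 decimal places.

Convert percentages to proportions (divide by 100).
Σpᵢ² = 0.20² + 0.34² + 0.46² = 0.0400 + 0.1156 + 0.2116 = 0.3672
B = 1 / 0.3672 = 2.72331

2.723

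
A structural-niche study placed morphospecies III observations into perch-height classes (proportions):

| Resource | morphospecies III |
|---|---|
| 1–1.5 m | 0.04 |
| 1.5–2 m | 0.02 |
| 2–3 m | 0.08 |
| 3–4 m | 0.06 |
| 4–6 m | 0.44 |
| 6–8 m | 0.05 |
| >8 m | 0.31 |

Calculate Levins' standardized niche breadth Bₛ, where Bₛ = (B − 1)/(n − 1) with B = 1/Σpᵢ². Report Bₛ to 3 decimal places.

Σpᵢ² = 0.04² + 0.02² + 0.08² + 0.06² + 0.44² + 0.05² + 0.31² = 0.0016 + 0.0004 + 0.0064 + 0.0036 + 0.1936 + 0.0025 + 0.0961 = 0.3042
B = 1 / 0.3042 = 3.28731
Bₛ = (B − 1)/(n − 1) = (3.28731 − 1)/(7 − 1) = 2.28731/6 = 0.38122

0.381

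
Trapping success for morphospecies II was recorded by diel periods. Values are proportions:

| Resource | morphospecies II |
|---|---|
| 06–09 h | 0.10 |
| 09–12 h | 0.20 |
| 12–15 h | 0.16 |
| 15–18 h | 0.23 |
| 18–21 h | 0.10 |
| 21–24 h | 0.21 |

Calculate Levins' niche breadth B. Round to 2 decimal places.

Σpᵢ² = 0.10² + 0.20² + 0.16² + 0.23² + 0.10² + 0.21² = 0.0100 + 0.0400 + 0.0256 + 0.0529 + 0.0100 + 0.0441 = 0.1826
B = 1 / 0.1826 = 5.4765

5.48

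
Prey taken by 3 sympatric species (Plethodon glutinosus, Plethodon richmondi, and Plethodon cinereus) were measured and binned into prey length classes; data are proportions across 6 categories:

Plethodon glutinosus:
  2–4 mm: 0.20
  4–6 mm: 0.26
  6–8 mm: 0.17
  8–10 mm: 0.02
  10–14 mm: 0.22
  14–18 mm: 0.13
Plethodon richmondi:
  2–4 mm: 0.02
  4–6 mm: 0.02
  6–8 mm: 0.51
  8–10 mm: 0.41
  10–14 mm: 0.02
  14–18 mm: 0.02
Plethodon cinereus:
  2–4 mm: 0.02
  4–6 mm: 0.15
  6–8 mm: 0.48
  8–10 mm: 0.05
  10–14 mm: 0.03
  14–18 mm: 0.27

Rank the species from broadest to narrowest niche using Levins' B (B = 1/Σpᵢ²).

Σp_glutᵢ² = 0.20² + 0.26² + 0.17² + 0.02² + 0.22² + 0.13² = 0.0400 + 0.0676 + 0.0289 + 0.0004 + 0.0484 + 0.0169 = 0.2022
B_glut = 1 / 0.2022 = 4.9456
Σp_richᵢ² = 0.02² + 0.02² + 0.51² + 0.41² + 0.02² + 0.02² = 0.0004 + 0.0004 + 0.2601 + 0.1681 + 0.0004 + 0.0004 = 0.4298
B_rich = 1 / 0.4298 = 2.3267
Σp_cineᵢ² = 0.02² + 0.15² + 0.48² + 0.05² + 0.03² + 0.27² = 0.0004 + 0.0225 + 0.2304 + 0.0025 + 0.0009 + 0.0729 = 0.3296
B_cine = 1 / 0.3296 = 3.0340
Ranking by B (broadest → narrowest): Plethodon glutinosus (4.95) > Plethodon cinereus (3.03) > Plethodon richmondi (2.33)

Plethodon glutinosus > Plethodon cinereus > Plethodon richmondi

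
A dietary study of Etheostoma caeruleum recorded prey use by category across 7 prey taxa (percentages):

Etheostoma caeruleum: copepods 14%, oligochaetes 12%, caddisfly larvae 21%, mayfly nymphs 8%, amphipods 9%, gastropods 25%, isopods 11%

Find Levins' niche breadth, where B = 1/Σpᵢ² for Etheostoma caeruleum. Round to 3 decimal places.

Convert percentages to proportions (divide by 100).
Σpᵢ² = 0.14² + 0.12² + 0.21² + 0.08² + 0.09² + 0.25² + 0.11² = 0.0196 + 0.0144 + 0.0441 + 0.0064 + 0.0081 + 0.0625 + 0.0121 = 0.1672
B = 1 / 0.1672 = 5.98086

5.981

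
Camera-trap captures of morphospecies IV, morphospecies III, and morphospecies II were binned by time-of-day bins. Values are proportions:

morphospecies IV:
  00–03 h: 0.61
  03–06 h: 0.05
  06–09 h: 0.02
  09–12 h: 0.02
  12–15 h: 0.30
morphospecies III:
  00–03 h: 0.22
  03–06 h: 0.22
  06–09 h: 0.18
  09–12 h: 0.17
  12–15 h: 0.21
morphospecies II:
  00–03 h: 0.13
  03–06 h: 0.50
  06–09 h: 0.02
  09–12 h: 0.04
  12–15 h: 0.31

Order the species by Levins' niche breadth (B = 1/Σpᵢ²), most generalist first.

morphospecies III > morphospecies II > morphospecies IV

Σp_IVᵢ² = 0.61² + 0.05² + 0.02² + 0.02² + 0.30² = 0.3721 + 0.0025 + 0.0004 + 0.0004 + 0.0900 = 0.4654
B_IV = 1 / 0.4654 = 2.1487
Σp_IIIᵢ² = 0.22² + 0.22² + 0.18² + 0.17² + 0.21² = 0.0484 + 0.0484 + 0.0324 + 0.0289 + 0.0441 = 0.2022
B_III = 1 / 0.2022 = 4.9456
Σp_IIᵢ² = 0.13² + 0.50² + 0.02² + 0.04² + 0.31² = 0.0169 + 0.2500 + 0.0004 + 0.0016 + 0.0961 = 0.3650
B_II = 1 / 0.3650 = 2.7397
Ranking by B (broadest → narrowest): morphospecies III (4.95) > morphospecies II (2.74) > morphospecies IV (2.15)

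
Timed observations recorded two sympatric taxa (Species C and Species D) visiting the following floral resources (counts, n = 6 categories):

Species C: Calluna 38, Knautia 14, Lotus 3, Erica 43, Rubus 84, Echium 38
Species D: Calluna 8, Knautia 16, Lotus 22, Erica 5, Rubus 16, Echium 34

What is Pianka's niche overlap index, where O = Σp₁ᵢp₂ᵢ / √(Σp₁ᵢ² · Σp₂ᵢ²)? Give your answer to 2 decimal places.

0.66

Proportions for Species C (n=220): 38/220=0.1727, 14/220=0.0636, 3/220=0.0136, 43/220=0.1955, 84/220=0.3818, 38/220=0.1727
Proportions for Species D (n=101): 8/101=0.0792, 16/101=0.1584, 22/101=0.2178, 5/101=0.0495, 16/101=0.1584, 34/101=0.3366
Σ p₁ᵢp₂ᵢ = 0.013678 + 0.010074 + 0.002962 + 0.009677 + 0.060477 + 0.058131 = 0.154999
Σp_1ᵢ² = 0.1727² + 0.0636² + 0.0136² + 0.1955² + 0.3818² + 0.1727² = 0.029825 + 0.004045 + 0.000185 + 0.038220 + 0.145771 + 0.029825 = 0.247871
Σp_2ᵢ² = 0.0792² + 0.1584² + 0.2178² + 0.0495² + 0.1584² + 0.3366² = 0.006273 + 0.025091 + 0.047437 + 0.002450 + 0.025091 + 0.113300 = 0.219642
O = 0.154999 / √(0.247871 × 0.219642) = 0.154999 / 0.2333300 = 0.6643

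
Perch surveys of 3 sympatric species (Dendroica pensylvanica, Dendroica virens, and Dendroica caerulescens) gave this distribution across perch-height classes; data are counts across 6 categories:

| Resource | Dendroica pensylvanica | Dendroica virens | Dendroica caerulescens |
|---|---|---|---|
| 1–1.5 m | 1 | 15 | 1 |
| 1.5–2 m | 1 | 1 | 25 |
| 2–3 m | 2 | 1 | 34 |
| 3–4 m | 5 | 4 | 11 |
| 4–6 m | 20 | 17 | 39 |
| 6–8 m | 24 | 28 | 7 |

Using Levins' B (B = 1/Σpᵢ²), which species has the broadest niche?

Dendroica caerulescens

Proportions for Dendroica pensylvanica (n=53): 1/53=0.0189, 1/53=0.0189, 2/53=0.0377, 5/53=0.0943, 20/53=0.3774, 24/53=0.4528
Proportions for Dendroica virens (n=66): 15/66=0.2273, 1/66=0.0152, 1/66=0.0152, 4/66=0.0606, 17/66=0.2576, 28/66=0.4242
Proportions for Dendroica caerulescens (n=117): 1/117=0.0085, 25/117=0.2137, 34/117=0.2906, 11/117=0.0940, 39/117=0.3333, 7/117=0.0598
Σp_pensᵢ² = 0.0189² + 0.0189² + 0.0377² + 0.0943² + 0.3774² + 0.4528² = 0.000357 + 0.000357 + 0.001421 + 0.008892 + 0.142431 + 0.205028 = 0.358486
B_pens = 1 / 0.358486 = 2.7895
Σp_vireᵢ² = 0.2273² + 0.0152² + 0.0152² + 0.0606² + 0.2576² + 0.4242² = 0.051665 + 0.000231 + 0.000231 + 0.003672 + 0.066358 + 0.179946 = 0.302103
B_vire = 1 / 0.302103 = 3.3101
Σp_caerᵢ² = 0.0085² + 0.2137² + 0.2906² + 0.0940² + 0.3333² + 0.0598² = 0.000072 + 0.045668 + 0.084448 + 0.008836 + 0.111089 + 0.003576 = 0.253689
B_caer = 1 / 0.253689 = 3.9418
Highest B → broadest niche (most generalist): Dendroica caerulescens (B = 3.94).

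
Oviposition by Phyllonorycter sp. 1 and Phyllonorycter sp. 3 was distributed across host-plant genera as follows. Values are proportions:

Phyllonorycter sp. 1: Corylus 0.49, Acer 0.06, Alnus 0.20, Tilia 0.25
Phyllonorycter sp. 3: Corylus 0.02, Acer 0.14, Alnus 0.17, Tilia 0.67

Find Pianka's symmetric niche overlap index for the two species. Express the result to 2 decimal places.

Σ p₁ᵢp₂ᵢ = 0.0098 + 0.0084 + 0.0340 + 0.1675 = 0.2197
Σp_1ᵢ² = 0.49² + 0.06² + 0.20² + 0.25² = 0.2401 + 0.0036 + 0.0400 + 0.0625 = 0.3462
Σp_2ᵢ² = 0.02² + 0.14² + 0.17² + 0.67² = 0.0004 + 0.0196 + 0.0289 + 0.4489 = 0.4978
O = 0.2197 / √(0.3462 × 0.4978) = 0.2197 / 0.41514 = 0.5292

0.53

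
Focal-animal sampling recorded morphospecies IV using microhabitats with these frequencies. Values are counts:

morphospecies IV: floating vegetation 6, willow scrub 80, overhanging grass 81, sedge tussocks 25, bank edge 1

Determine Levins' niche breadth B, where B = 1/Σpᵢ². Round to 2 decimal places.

Proportions for morphospecies IV (n=193): 6/193=0.0311, 80/193=0.4145, 81/193=0.4197, 25/193=0.1295, 1/193=0.0052
Σpᵢ² = 0.0311² + 0.4145² + 0.4197² + 0.1295² + 0.0052² = 0.000967 + 0.171810 + 0.176148 + 0.016770 + 0.000027 = 0.365722
B = 1 / 0.365722 = 2.7343

2.73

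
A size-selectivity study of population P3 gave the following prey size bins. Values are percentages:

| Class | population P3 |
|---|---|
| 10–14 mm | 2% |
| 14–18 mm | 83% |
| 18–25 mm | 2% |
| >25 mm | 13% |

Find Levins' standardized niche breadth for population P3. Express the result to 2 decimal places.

0.14

Convert percentages to proportions (divide by 100).
Σpᵢ² = 0.02² + 0.83² + 0.02² + 0.13² = 0.0004 + 0.6889 + 0.0004 + 0.0169 = 0.7066
B = 1 / 0.7066 = 1.4152
Bₛ = (B − 1)/(n − 1) = (1.4152 − 1)/(4 − 1) = 0.4152/3 = 0.1384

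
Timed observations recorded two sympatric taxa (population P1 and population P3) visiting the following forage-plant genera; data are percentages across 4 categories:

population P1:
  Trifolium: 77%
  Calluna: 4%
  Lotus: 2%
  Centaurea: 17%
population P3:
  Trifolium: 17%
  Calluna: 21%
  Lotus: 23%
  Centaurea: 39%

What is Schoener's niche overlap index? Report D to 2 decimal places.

0.40

Convert percentages to proportions (divide by 100).
Σ|p₁ᵢ − p₂ᵢ| = 0.60 + 0.17 + 0.21 + 0.22 = 1.20
D = 1 − ½ × 1.20 = 1 − 0.600 = 0.4000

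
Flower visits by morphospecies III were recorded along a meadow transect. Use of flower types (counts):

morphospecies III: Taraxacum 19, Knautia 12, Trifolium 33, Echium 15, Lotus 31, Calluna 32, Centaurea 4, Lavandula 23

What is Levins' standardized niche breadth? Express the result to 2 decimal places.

0.80

Proportions for morphospecies III (n=169): 19/169=0.1124, 12/169=0.0710, 33/169=0.1953, 15/169=0.0888, 31/169=0.1834, 32/169=0.1893, 4/169=0.0237, 23/169=0.1361
Σpᵢ² = 0.1124² + 0.0710² + 0.1953² + 0.0888² + 0.1834² + 0.1893² + 0.0237² + 0.1361² = 0.012634 + 0.005041 + 0.038142 + 0.007885 + 0.033636 + 0.035834 + 0.000562 + 0.018523 = 0.152257
B = 1 / 0.152257 = 6.5678
Bₛ = (B − 1)/(n − 1) = (6.5678 − 1)/(8 − 1) = 5.5678/7 = 0.7954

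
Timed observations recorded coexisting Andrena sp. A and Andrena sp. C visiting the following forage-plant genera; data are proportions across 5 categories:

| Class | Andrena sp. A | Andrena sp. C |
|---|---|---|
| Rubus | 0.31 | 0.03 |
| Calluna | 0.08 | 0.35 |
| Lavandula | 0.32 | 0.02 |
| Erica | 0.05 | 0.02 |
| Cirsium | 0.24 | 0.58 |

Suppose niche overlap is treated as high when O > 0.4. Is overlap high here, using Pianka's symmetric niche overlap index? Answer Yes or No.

Yes

Σ p₁ᵢp₂ᵢ = 0.0093 + 0.0280 + 0.0064 + 0.0010 + 0.1392 = 0.1839
Σp_1ᵢ² = 0.31² + 0.08² + 0.32² + 0.05² + 0.24² = 0.0961 + 0.0064 + 0.1024 + 0.0025 + 0.0576 = 0.2650
Σp_2ᵢ² = 0.03² + 0.35² + 0.02² + 0.02² + 0.58² = 0.0009 + 0.1225 + 0.0004 + 0.0004 + 0.3364 = 0.4606
O = 0.1839 / √(0.2650 × 0.4606) = 0.1839 / 0.34937 = 0.5264
O = 0.5264 > 0.4 → Yes.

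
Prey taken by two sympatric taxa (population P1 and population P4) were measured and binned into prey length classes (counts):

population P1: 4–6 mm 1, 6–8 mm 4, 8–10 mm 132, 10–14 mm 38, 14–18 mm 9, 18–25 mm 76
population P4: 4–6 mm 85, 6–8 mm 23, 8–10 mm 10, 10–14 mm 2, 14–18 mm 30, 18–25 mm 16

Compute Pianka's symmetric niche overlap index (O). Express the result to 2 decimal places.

Proportions for population P1 (n=260): 1/260=0.0038, 4/260=0.0154, 132/260=0.5077, 38/260=0.1462, 9/260=0.0346, 76/260=0.2923
Proportions for population P4 (n=166): 85/166=0.5120, 23/166=0.1386, 10/166=0.0602, 2/166=0.0120, 30/166=0.1807, 16/166=0.0964
Σ p₁ᵢp₂ᵢ = 0.001946 + 0.002134 + 0.030564 + 0.001754 + 0.006252 + 0.028178 = 0.070828
Σp_1ᵢ² = 0.0038² + 0.0154² + 0.5077² + 0.1462² + 0.0346² + 0.2923² = 0.000014 + 0.000237 + 0.257759 + 0.021374 + 0.001197 + 0.085439 = 0.366020
Σp_2ᵢ² = 0.5120² + 0.1386² + 0.0602² + 0.0120² + 0.1807² + 0.0964² = 0.262144 + 0.019210 + 0.003624 + 0.000144 + 0.032652 + 0.009293 = 0.327067
O = 0.070828 / √(0.366020 × 0.327067) = 0.070828 / 0.3459958 = 0.2047

0.20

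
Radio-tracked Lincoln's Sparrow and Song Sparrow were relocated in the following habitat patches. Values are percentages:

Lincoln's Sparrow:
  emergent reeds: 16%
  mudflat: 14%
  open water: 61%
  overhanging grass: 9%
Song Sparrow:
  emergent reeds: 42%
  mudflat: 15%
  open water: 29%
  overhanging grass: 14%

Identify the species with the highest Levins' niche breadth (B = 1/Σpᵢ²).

Convert percentages to proportions (divide by 100).
Σp_Lincᵢ² = 0.16² + 0.14² + 0.61² + 0.09² = 0.0256 + 0.0196 + 0.3721 + 0.0081 = 0.4254
B_Linc = 1 / 0.4254 = 2.3507
Σp_Songᵢ² = 0.42² + 0.15² + 0.29² + 0.14² = 0.1764 + 0.0225 + 0.0841 + 0.0196 = 0.3026
B_Song = 1 / 0.3026 = 3.3047
Highest B → broadest niche (most generalist): Song Sparrow (B = 3.30).

Song Sparrow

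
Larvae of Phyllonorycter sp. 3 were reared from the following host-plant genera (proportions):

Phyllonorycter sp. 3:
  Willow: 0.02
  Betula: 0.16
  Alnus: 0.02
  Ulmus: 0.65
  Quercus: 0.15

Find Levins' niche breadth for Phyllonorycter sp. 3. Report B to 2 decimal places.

Σpᵢ² = 0.02² + 0.16² + 0.02² + 0.65² + 0.15² = 0.0004 + 0.0256 + 0.0004 + 0.4225 + 0.0225 = 0.4714
B = 1 / 0.4714 = 2.1213

2.12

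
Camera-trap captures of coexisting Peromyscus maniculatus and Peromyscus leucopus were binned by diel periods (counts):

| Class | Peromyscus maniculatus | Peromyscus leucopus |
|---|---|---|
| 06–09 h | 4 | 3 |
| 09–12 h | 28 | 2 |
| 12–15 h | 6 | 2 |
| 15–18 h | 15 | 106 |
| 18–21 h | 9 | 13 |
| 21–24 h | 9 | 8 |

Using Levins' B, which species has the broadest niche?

Proportions for Peromyscus maniculatus (n=71): 4/71=0.0563, 28/71=0.3944, 6/71=0.0845, 15/71=0.2113, 9/71=0.1268, 9/71=0.1268
Proportions for Peromyscus leucopus (n=134): 3/134=0.0224, 2/134=0.0149, 2/134=0.0149, 106/134=0.7910, 13/134=0.0970, 8/134=0.0597
Σp_maniᵢ² = 0.0563² + 0.3944² + 0.0845² + 0.2113² + 0.1268² + 0.1268² = 0.003170 + 0.155551 + 0.007140 + 0.044648 + 0.016078 + 0.016078 = 0.242665
B_mani = 1 / 0.242665 = 4.1209
Σp_leucᵢ² = 0.0224² + 0.0149² + 0.0149² + 0.7910² + 0.0970² + 0.0597² = 0.000502 + 0.000222 + 0.000222 + 0.625681 + 0.009409 + 0.003564 = 0.639600
B_leuc = 1 / 0.639600 = 1.5635
Highest B → broadest niche (most generalist): Peromyscus maniculatus (B = 4.12).

Peromyscus maniculatus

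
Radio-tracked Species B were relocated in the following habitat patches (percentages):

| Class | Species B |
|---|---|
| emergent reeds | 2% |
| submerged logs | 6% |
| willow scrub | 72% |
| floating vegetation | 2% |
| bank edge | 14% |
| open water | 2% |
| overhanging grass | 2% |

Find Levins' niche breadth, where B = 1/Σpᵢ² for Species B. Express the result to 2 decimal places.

Convert percentages to proportions (divide by 100).
Σpᵢ² = 0.02² + 0.06² + 0.72² + 0.02² + 0.14² + 0.02² + 0.02² = 0.0004 + 0.0036 + 0.5184 + 0.0004 + 0.0196 + 0.0004 + 0.0004 = 0.5432
B = 1 / 0.5432 = 1.8409

1.84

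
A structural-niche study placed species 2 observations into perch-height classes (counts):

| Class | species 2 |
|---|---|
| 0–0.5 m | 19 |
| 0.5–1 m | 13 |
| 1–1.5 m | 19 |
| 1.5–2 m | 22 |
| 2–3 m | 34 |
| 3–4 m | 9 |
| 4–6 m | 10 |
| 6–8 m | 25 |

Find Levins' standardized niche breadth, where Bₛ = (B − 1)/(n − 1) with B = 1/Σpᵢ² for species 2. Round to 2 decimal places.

0.83

Proportions for species 2 (n=151): 19/151=0.1258, 13/151=0.0861, 19/151=0.1258, 22/151=0.1457, 34/151=0.2252, 9/151=0.0596, 10/151=0.0662, 25/151=0.1656
Σpᵢ² = 0.1258² + 0.0861² + 0.1258² + 0.1457² + 0.2252² + 0.0596² + 0.0662² + 0.1656² = 0.015826 + 0.007413 + 0.015826 + 0.021228 + 0.050715 + 0.003552 + 0.004382 + 0.027423 = 0.146365
B = 1 / 0.146365 = 6.8322
Bₛ = (B − 1)/(n − 1) = (6.8322 − 1)/(8 − 1) = 5.8322/7 = 0.8332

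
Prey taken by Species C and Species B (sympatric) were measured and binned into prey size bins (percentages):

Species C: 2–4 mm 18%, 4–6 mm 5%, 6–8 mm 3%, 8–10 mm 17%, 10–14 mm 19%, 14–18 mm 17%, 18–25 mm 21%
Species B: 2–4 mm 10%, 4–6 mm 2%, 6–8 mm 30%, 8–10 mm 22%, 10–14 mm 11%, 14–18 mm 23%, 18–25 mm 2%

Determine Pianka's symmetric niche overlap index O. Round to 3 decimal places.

Convert percentages to proportions (divide by 100).
Σ p₁ᵢp₂ᵢ = 0.0180 + 0.0010 + 0.0090 + 0.0374 + 0.0209 + 0.0391 + 0.0042 = 0.1296
Σp_1ᵢ² = 0.18² + 0.05² + 0.03² + 0.17² + 0.19² + 0.17² + 0.21² = 0.0324 + 0.0025 + 0.0009 + 0.0289 + 0.0361 + 0.0289 + 0.0441 = 0.1738
Σp_2ᵢ² = 0.10² + 0.02² + 0.30² + 0.22² + 0.11² + 0.23² + 0.02² = 0.0100 + 0.0004 + 0.0900 + 0.0484 + 0.0121 + 0.0529 + 0.0004 = 0.2142
O = 0.1296 / √(0.1738 × 0.2142) = 0.1296 / 0.192945 = 0.67169

0.672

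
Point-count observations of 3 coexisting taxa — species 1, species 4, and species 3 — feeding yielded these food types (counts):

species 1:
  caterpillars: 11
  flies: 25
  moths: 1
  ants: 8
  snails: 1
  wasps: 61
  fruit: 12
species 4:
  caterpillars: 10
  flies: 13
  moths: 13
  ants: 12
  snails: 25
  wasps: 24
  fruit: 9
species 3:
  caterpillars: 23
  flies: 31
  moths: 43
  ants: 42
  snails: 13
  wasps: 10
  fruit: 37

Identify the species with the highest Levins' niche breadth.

species 4

Proportions for species 1 (n=119): 11/119=0.0924, 25/119=0.2101, 1/119=0.0084, 8/119=0.0672, 1/119=0.0084, 61/119=0.5126, 12/119=0.1008
Proportions for species 4 (n=106): 10/106=0.0943, 13/106=0.1226, 13/106=0.1226, 12/106=0.1132, 25/106=0.2358, 24/106=0.2264, 9/106=0.0849
Proportions for species 3 (n=199): 23/199=0.1156, 31/199=0.1558, 43/199=0.2161, 42/199=0.2111, 13/199=0.0653, 10/199=0.0503, 37/199=0.1859
Σp_1ᵢ² = 0.0924² + 0.2101² + 0.0084² + 0.0672² + 0.0084² + 0.5126² + 0.1008² = 0.008538 + 0.044142 + 0.000071 + 0.004516 + 0.000071 + 0.262759 + 0.010161 = 0.330258
B_1 = 1 / 0.330258 = 3.0279
Σp_4ᵢ² = 0.0943² + 0.1226² + 0.1226² + 0.1132² + 0.2358² + 0.2264² + 0.0849² = 0.008892 + 0.015031 + 0.015031 + 0.012814 + 0.055602 + 0.051257 + 0.007208 = 0.165835
B_4 = 1 / 0.165835 = 6.0301
Σp_3ᵢ² = 0.1156² + 0.1558² + 0.2161² + 0.2111² + 0.0653² + 0.0503² + 0.1859² = 0.013363 + 0.024274 + 0.046699 + 0.044563 + 0.004264 + 0.002530 + 0.034559 = 0.170252
B_3 = 1 / 0.170252 = 5.8736
Highest B → broadest niche (most generalist): species 4 (B = 6.03).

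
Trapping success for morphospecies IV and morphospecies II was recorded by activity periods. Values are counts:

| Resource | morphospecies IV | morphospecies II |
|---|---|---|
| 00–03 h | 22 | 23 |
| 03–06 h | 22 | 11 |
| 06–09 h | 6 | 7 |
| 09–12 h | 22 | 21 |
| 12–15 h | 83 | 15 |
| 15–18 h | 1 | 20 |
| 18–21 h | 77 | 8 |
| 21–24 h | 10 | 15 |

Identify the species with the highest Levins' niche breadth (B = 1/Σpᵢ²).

morphospecies II

Proportions for morphospecies IV (n=243): 22/243=0.0905, 22/243=0.0905, 6/243=0.0247, 22/243=0.0905, 83/243=0.3416, 1/243=0.0041, 77/243=0.3169, 10/243=0.0412
Proportions for morphospecies II (n=120): 23/120=0.1917, 11/120=0.0917, 7/120=0.0583, 21/120=0.1750, 15/120=0.1250, 20/120=0.1667, 8/120=0.0667, 15/120=0.1250
Σp_IVᵢ² = 0.0905² + 0.0905² + 0.0247² + 0.0905² + 0.3416² + 0.0041² + 0.3169² + 0.0412² = 0.008190 + 0.008190 + 0.000610 + 0.008190 + 0.116691 + 0.000017 + 0.100426 + 0.001697 = 0.244011
B_IV = 1 / 0.244011 = 4.0982
Σp_IIᵢ² = 0.1917² + 0.0917² + 0.0583² + 0.1750² + 0.1250² + 0.1667² + 0.0667² + 0.1250² = 0.036749 + 0.008409 + 0.003399 + 0.030625 + 0.015625 + 0.027789 + 0.004449 + 0.015625 = 0.142670
B_II = 1 / 0.142670 = 7.0092
Highest B → broadest niche (most generalist): morphospecies II (B = 7.01).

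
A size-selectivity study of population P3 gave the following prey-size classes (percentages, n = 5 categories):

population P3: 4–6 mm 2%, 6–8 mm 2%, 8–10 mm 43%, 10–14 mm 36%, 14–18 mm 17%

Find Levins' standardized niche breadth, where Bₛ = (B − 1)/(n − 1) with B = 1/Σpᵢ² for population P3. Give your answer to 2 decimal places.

0.48

Convert percentages to proportions (divide by 100).
Σpᵢ² = 0.02² + 0.02² + 0.43² + 0.36² + 0.17² = 0.0004 + 0.0004 + 0.1849 + 0.1296 + 0.0289 = 0.3442
B = 1 / 0.3442 = 2.9053
Bₛ = (B − 1)/(n − 1) = (2.9053 − 1)/(5 − 1) = 1.9053/4 = 0.4763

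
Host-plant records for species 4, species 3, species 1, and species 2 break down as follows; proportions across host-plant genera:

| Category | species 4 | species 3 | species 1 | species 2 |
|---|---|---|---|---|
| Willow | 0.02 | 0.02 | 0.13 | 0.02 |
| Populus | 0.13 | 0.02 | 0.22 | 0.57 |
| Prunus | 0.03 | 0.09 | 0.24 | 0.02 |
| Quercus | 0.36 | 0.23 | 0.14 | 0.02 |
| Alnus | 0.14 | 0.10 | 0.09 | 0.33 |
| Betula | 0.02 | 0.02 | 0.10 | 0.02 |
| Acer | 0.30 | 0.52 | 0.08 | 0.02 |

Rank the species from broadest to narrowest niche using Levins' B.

Σp_4ᵢ² = 0.02² + 0.13² + 0.03² + 0.36² + 0.14² + 0.02² + 0.30² = 0.0004 + 0.0169 + 0.0009 + 0.1296 + 0.0196 + 0.0004 + 0.0900 = 0.2578
B_4 = 1 / 0.2578 = 3.8790
Σp_3ᵢ² = 0.02² + 0.02² + 0.09² + 0.23² + 0.10² + 0.02² + 0.52² = 0.0004 + 0.0004 + 0.0081 + 0.0529 + 0.0100 + 0.0004 + 0.2704 = 0.3426
B_3 = 1 / 0.3426 = 2.9189
Σp_1ᵢ² = 0.13² + 0.22² + 0.24² + 0.14² + 0.09² + 0.10² + 0.08² = 0.0169 + 0.0484 + 0.0576 + 0.0196 + 0.0081 + 0.0100 + 0.0064 = 0.1670
B_1 = 1 / 0.1670 = 5.9880
Σp_2ᵢ² = 0.02² + 0.57² + 0.02² + 0.02² + 0.33² + 0.02² + 0.02² = 0.0004 + 0.3249 + 0.0004 + 0.0004 + 0.1089 + 0.0004 + 0.0004 = 0.4358
B_2 = 1 / 0.4358 = 2.2946
Ranking by B (broadest → narrowest): species 1 (5.99) > species 4 (3.88) > species 3 (2.92) > species 2 (2.29)

species 1 > species 4 > species 3 > species 2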